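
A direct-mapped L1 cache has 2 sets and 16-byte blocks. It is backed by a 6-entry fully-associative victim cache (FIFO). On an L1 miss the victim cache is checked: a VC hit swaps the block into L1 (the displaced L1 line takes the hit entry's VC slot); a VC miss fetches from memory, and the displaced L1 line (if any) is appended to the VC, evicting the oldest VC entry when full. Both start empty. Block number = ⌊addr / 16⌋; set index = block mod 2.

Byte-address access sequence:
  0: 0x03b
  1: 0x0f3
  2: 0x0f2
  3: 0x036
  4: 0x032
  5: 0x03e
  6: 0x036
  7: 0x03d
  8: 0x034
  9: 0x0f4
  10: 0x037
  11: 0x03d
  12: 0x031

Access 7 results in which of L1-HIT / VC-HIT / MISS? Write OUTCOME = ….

OUTCOME = L1-HIT

#0 0x3b→b3/s1 MISS; vc=[]
#1 0xf3→b15/s1 MISS; vc=[3]
#2 0xf2→b15/s1 L1-HIT; vc=[3]
#3 0x36→b3/s1 VC-HIT; vc=[15]
#4 0x32→b3/s1 L1-HIT; vc=[15]
#5 0x3e→b3/s1 L1-HIT; vc=[15]
#6 0x36→b3/s1 L1-HIT; vc=[15]
#7 0x3d→b3/s1 L1-HIT; vc=[15]
#8 0x34→b3/s1 L1-HIT; vc=[15]
#9 0xf4→b15/s1 VC-HIT; vc=[3]
#10 0x37→b3/s1 VC-HIT; vc=[15]
#11 0x3d→b3/s1 L1-HIT; vc=[15]
#12 0x31→b3/s1 L1-HIT; vc=[15]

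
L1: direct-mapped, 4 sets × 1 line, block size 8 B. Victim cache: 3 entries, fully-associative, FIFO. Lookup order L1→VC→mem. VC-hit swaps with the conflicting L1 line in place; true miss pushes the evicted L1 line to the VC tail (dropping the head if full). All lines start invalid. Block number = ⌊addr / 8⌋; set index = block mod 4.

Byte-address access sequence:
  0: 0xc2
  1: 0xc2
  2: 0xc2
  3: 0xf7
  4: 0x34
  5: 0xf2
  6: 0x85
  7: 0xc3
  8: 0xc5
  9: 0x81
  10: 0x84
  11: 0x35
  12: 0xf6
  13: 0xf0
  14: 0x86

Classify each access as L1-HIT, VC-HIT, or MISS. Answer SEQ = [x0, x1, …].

0: 0xc2 (blk 24, set 0) → MISS  vc=[]
1: 0xc2 (blk 24, set 0) → L1-HIT  vc=[]
2: 0xc2 (blk 24, set 0) → L1-HIT  vc=[]
3: 0xf7 (blk 30, set 2) → MISS  vc=[]
4: 0x34 (blk 6, set 2) → MISS  vc=[30]
5: 0xf2 (blk 30, set 2) → VC-HIT  vc=[6]
6: 0x85 (blk 16, set 0) → MISS  vc=[6, 24]
7: 0xc3 (blk 24, set 0) → VC-HIT  vc=[6, 16]
8: 0xc5 (blk 24, set 0) → L1-HIT  vc=[6, 16]
9: 0x81 (blk 16, set 0) → VC-HIT  vc=[6, 24]
10: 0x84 (blk 16, set 0) → L1-HIT  vc=[6, 24]
11: 0x35 (blk 6, set 2) → VC-HIT  vc=[30, 24]
12: 0xf6 (blk 30, set 2) → VC-HIT  vc=[6, 24]
13: 0xf0 (blk 30, set 2) → L1-HIT  vc=[6, 24]
14: 0x86 (blk 16, set 0) → L1-HIT  vc=[6, 24]

SEQ = [MISS, L1-HIT, L1-HIT, MISS, MISS, VC-HIT, MISS, VC-HIT, L1-HIT, VC-HIT, L1-HIT, VC-HIT, VC-HIT, L1-HIT, L1-HIT]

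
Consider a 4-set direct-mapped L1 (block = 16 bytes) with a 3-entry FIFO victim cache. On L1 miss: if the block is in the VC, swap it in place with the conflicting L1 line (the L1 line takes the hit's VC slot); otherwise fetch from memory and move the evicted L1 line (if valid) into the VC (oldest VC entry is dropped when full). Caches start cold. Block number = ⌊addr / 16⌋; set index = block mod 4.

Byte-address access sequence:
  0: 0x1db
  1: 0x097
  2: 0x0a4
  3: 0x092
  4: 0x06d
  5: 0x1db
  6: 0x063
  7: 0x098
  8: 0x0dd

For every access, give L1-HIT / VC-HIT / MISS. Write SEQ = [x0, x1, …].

SEQ = [MISS, MISS, MISS, L1-HIT, MISS, VC-HIT, L1-HIT, VC-HIT, MISS]

0: 0x1db (blk 29, set 1) → MISS  vc=[]
1: 0x97 (blk 9, set 1) → MISS  vc=[29]
2: 0xa4 (blk 10, set 2) → MISS  vc=[29]
3: 0x92 (blk 9, set 1) → L1-HIT  vc=[29]
4: 0x6d (blk 6, set 2) → MISS  vc=[29, 10]
5: 0x1db (blk 29, set 1) → VC-HIT  vc=[9, 10]
6: 0x63 (blk 6, set 2) → L1-HIT  vc=[9, 10]
7: 0x98 (blk 9, set 1) → VC-HIT  vc=[29, 10]
8: 0xdd (blk 13, set 1) → MISS  vc=[29, 10, 9]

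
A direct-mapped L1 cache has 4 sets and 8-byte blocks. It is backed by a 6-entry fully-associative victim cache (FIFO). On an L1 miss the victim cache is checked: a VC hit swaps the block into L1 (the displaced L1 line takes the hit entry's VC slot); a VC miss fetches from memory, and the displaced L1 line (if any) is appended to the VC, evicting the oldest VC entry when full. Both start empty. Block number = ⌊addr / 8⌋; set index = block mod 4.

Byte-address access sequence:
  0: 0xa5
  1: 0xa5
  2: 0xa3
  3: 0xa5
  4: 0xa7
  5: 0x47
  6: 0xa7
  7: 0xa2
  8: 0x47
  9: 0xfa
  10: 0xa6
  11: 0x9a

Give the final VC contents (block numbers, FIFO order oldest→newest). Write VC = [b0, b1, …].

#0 0xa5→b20/s0 MISS; vc=[]
#1 0xa5→b20/s0 L1-HIT; vc=[]
#2 0xa3→b20/s0 L1-HIT; vc=[]
#3 0xa5→b20/s0 L1-HIT; vc=[]
#4 0xa7→b20/s0 L1-HIT; vc=[]
#5 0x47→b8/s0 MISS; vc=[20]
#6 0xa7→b20/s0 VC-HIT; vc=[8]
#7 0xa2→b20/s0 L1-HIT; vc=[8]
#8 0x47→b8/s0 VC-HIT; vc=[20]
#9 0xfa→b31/s3 MISS; vc=[20]
#10 0xa6→b20/s0 VC-HIT; vc=[8]
#11 0x9a→b19/s3 MISS; vc=[8,31]

VC = [8, 31]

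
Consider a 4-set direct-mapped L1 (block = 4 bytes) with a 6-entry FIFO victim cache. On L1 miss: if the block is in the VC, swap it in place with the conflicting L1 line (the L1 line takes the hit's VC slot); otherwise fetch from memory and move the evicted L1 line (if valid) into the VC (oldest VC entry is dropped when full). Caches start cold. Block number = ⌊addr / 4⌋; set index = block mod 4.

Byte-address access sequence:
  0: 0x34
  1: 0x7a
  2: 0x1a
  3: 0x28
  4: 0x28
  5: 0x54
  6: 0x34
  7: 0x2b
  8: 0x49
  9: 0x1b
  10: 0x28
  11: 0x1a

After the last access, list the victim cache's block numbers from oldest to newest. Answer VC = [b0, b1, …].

  [0] addr=0x34 blk=13 s=1: MISS | VC []
  [1] addr=0x7a blk=30 s=2: MISS | VC []
  [2] addr=0x1a blk=6 s=2: MISS | VC [30]
  [3] addr=0x28 blk=10 s=2: MISS | VC [30, 6]
  [4] addr=0x28 blk=10 s=2: L1-HIT | VC [30, 6]
  [5] addr=0x54 blk=21 s=1: MISS | VC [30, 6, 13]
  [6] addr=0x34 blk=13 s=1: VC-HIT | VC [30, 6, 21]
  [7] addr=0x2b blk=10 s=2: L1-HIT | VC [30, 6, 21]
  [8] addr=0x49 blk=18 s=2: MISS | VC [30, 6, 21, 10]
  [9] addr=0x1b blk=6 s=2: VC-HIT | VC [30, 18, 21, 10]
  [10] addr=0x28 blk=10 s=2: VC-HIT | VC [30, 18, 21, 6]
  [11] addr=0x1a blk=6 s=2: VC-HIT | VC [30, 18, 21, 10]

VC = [30, 18, 21, 10]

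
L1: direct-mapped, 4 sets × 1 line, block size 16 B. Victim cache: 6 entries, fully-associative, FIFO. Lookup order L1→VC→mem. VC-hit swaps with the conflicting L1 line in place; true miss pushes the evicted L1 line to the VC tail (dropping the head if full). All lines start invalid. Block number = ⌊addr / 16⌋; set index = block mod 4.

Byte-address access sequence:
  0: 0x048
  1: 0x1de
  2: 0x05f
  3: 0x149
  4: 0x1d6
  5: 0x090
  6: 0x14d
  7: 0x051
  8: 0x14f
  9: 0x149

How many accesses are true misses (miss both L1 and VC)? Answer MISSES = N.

0: 0x48 (blk 4, set 0) → MISS  vc=[]
1: 0x1de (blk 29, set 1) → MISS  vc=[]
2: 0x5f (blk 5, set 1) → MISS  vc=[29]
3: 0x149 (blk 20, set 0) → MISS  vc=[29, 4]
4: 0x1d6 (blk 29, set 1) → VC-HIT  vc=[5, 4]
5: 0x90 (blk 9, set 1) → MISS  vc=[5, 4, 29]
6: 0x14d (blk 20, set 0) → L1-HIT  vc=[5, 4, 29]
7: 0x51 (blk 5, set 1) → VC-HIT  vc=[9, 4, 29]
8: 0x14f (blk 20, set 0) → L1-HIT  vc=[9, 4, 29]
9: 0x149 (blk 20, set 0) → L1-HIT  vc=[9, 4, 29]

MISSES = 5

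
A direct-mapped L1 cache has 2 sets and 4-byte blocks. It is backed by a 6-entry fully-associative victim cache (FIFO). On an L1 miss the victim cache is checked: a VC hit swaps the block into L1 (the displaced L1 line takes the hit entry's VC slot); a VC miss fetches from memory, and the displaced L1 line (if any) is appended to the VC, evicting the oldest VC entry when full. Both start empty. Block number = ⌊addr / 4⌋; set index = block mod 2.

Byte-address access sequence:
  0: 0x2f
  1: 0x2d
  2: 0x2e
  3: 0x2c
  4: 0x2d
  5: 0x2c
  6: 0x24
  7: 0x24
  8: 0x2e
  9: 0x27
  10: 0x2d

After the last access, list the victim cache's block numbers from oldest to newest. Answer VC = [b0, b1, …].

VC = [9]

0: 0x2f (blk 11, set 1) → MISS  vc=[]
1: 0x2d (blk 11, set 1) → L1-HIT  vc=[]
2: 0x2e (blk 11, set 1) → L1-HIT  vc=[]
3: 0x2c (blk 11, set 1) → L1-HIT  vc=[]
4: 0x2d (blk 11, set 1) → L1-HIT  vc=[]
5: 0x2c (blk 11, set 1) → L1-HIT  vc=[]
6: 0x24 (blk 9, set 1) → MISS  vc=[11]
7: 0x24 (blk 9, set 1) → L1-HIT  vc=[11]
8: 0x2e (blk 11, set 1) → VC-HIT  vc=[9]
9: 0x27 (blk 9, set 1) → VC-HIT  vc=[11]
10: 0x2d (blk 11, set 1) → VC-HIT  vc=[9]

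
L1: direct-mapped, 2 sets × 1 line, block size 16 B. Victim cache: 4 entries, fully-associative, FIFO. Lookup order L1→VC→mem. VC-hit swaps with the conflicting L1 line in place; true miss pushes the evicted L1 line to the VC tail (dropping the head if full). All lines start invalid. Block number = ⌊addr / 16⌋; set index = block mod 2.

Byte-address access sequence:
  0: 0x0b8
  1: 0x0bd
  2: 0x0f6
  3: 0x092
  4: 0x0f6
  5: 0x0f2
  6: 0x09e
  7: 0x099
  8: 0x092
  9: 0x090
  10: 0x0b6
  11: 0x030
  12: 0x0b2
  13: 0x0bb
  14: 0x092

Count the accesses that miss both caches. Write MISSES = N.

  [0] addr=0xb8 blk=11 s=1: MISS | VC []
  [1] addr=0xbd blk=11 s=1: L1-HIT | VC []
  [2] addr=0xf6 blk=15 s=1: MISS | VC [11]
  [3] addr=0x92 blk=9 s=1: MISS | VC [11, 15]
  [4] addr=0xf6 blk=15 s=1: VC-HIT | VC [11, 9]
  [5] addr=0xf2 blk=15 s=1: L1-HIT | VC [11, 9]
  [6] addr=0x9e blk=9 s=1: VC-HIT | VC [11, 15]
  [7] addr=0x99 blk=9 s=1: L1-HIT | VC [11, 15]
  [8] addr=0x92 blk=9 s=1: L1-HIT | VC [11, 15]
  [9] addr=0x90 blk=9 s=1: L1-HIT | VC [11, 15]
  [10] addr=0xb6 blk=11 s=1: VC-HIT | VC [9, 15]
  [11] addr=0x30 blk=3 s=1: MISS | VC [9, 15, 11]
  [12] addr=0xb2 blk=11 s=1: VC-HIT | VC [9, 15, 3]
  [13] addr=0xbb blk=11 s=1: L1-HIT | VC [9, 15, 3]
  [14] addr=0x92 blk=9 s=1: VC-HIT | VC [11, 15, 3]

MISSES = 4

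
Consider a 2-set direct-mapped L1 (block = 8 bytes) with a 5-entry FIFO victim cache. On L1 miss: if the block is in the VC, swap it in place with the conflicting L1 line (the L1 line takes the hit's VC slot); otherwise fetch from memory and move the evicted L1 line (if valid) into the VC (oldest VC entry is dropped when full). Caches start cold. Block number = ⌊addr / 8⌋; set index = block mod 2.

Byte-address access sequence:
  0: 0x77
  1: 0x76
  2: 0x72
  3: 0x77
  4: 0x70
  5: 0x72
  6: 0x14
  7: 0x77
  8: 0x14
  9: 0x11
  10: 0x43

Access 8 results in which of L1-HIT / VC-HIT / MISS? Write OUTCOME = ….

  [0] addr=0x77 blk=14 s=0: MISS | VC []
  [1] addr=0x76 blk=14 s=0: L1-HIT | VC []
  [2] addr=0x72 blk=14 s=0: L1-HIT | VC []
  [3] addr=0x77 blk=14 s=0: L1-HIT | VC []
  [4] addr=0x70 blk=14 s=0: L1-HIT | VC []
  [5] addr=0x72 blk=14 s=0: L1-HIT | VC []
  [6] addr=0x14 blk=2 s=0: MISS | VC [14]
  [7] addr=0x77 blk=14 s=0: VC-HIT | VC [2]
  [8] addr=0x14 blk=2 s=0: VC-HIT | VC [14]
  [9] addr=0x11 blk=2 s=0: L1-HIT | VC [14]
  [10] addr=0x43 blk=8 s=0: MISS | VC [14, 2]

OUTCOME = VC-HIT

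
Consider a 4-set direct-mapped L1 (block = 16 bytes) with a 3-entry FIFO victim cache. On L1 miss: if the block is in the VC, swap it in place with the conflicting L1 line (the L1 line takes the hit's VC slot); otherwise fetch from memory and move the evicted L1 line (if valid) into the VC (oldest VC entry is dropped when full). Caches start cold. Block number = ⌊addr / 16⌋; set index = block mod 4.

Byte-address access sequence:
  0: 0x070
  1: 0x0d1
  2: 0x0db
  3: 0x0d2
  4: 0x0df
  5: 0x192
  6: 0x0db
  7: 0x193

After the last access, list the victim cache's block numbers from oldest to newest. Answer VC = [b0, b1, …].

VC = [13]

  [0] addr=0x70 blk=7 s=3: MISS | VC []
  [1] addr=0xd1 blk=13 s=1: MISS | VC []
  [2] addr=0xdb blk=13 s=1: L1-HIT | VC []
  [3] addr=0xd2 blk=13 s=1: L1-HIT | VC []
  [4] addr=0xdf blk=13 s=1: L1-HIT | VC []
  [5] addr=0x192 blk=25 s=1: MISS | VC [13]
  [6] addr=0xdb blk=13 s=1: VC-HIT | VC [25]
  [7] addr=0x193 blk=25 s=1: VC-HIT | VC [13]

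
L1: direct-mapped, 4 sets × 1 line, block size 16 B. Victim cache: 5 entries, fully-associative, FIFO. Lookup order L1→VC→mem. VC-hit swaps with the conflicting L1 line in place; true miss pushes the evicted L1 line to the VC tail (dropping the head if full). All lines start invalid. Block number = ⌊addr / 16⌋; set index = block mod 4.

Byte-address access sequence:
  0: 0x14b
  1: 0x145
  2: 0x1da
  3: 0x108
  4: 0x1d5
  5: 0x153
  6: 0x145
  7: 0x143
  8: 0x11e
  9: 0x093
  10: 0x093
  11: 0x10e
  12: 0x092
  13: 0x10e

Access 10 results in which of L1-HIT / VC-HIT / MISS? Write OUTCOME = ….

OUTCOME = L1-HIT

0: 0x14b (blk 20, set 0) → MISS  vc=[]
1: 0x145 (blk 20, set 0) → L1-HIT  vc=[]
2: 0x1da (blk 29, set 1) → MISS  vc=[]
3: 0x108 (blk 16, set 0) → MISS  vc=[20]
4: 0x1d5 (blk 29, set 1) → L1-HIT  vc=[20]
5: 0x153 (blk 21, set 1) → MISS  vc=[20, 29]
6: 0x145 (blk 20, set 0) → VC-HIT  vc=[16, 29]
7: 0x143 (blk 20, set 0) → L1-HIT  vc=[16, 29]
8: 0x11e (blk 17, set 1) → MISS  vc=[16, 29, 21]
9: 0x93 (blk 9, set 1) → MISS  vc=[16, 29, 21, 17]
10: 0x93 (blk 9, set 1) → L1-HIT  vc=[16, 29, 21, 17]
11: 0x10e (blk 16, set 0) → VC-HIT  vc=[20, 29, 21, 17]
12: 0x92 (blk 9, set 1) → L1-HIT  vc=[20, 29, 21, 17]
13: 0x10e (blk 16, set 0) → L1-HIT  vc=[20, 29, 21, 17]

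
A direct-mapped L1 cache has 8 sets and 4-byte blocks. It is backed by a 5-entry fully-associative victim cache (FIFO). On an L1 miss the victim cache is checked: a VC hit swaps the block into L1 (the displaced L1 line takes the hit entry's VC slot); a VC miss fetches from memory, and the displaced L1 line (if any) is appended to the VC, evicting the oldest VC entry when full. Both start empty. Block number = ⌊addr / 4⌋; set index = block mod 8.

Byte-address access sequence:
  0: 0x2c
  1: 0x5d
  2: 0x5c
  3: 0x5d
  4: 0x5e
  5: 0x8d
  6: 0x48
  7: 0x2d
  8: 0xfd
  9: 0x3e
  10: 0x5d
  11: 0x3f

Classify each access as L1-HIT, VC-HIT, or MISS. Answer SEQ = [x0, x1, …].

  [0] addr=0x2c blk=11 s=3: MISS | VC []
  [1] addr=0x5d blk=23 s=7: MISS | VC []
  [2] addr=0x5c blk=23 s=7: L1-HIT | VC []
  [3] addr=0x5d blk=23 s=7: L1-HIT | VC []
  [4] addr=0x5e blk=23 s=7: L1-HIT | VC []
  [5] addr=0x8d blk=35 s=3: MISS | VC [11]
  [6] addr=0x48 blk=18 s=2: MISS | VC [11]
  [7] addr=0x2d blk=11 s=3: VC-HIT | VC [35]
  [8] addr=0xfd blk=63 s=7: MISS | VC [35, 23]
  [9] addr=0x3e blk=15 s=7: MISS | VC [35, 23, 63]
  [10] addr=0x5d blk=23 s=7: VC-HIT | VC [35, 15, 63]
  [11] addr=0x3f blk=15 s=7: VC-HIT | VC [35, 23, 63]

SEQ = [MISS, MISS, L1-HIT, L1-HIT, L1-HIT, MISS, MISS, VC-HIT, MISS, MISS, VC-HIT, VC-HIT]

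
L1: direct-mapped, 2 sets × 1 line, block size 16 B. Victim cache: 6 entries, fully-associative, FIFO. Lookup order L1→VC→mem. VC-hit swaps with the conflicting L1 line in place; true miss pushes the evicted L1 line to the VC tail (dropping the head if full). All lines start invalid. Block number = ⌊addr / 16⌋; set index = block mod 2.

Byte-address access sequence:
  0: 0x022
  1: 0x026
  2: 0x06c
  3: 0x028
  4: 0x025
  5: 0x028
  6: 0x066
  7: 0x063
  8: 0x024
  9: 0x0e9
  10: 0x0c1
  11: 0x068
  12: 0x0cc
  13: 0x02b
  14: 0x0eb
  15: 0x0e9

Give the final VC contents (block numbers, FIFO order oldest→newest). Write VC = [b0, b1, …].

#0 0x22→b2/s0 MISS; vc=[]
#1 0x26→b2/s0 L1-HIT; vc=[]
#2 0x6c→b6/s0 MISS; vc=[2]
#3 0x28→b2/s0 VC-HIT; vc=[6]
#4 0x25→b2/s0 L1-HIT; vc=[6]
#5 0x28→b2/s0 L1-HIT; vc=[6]
#6 0x66→b6/s0 VC-HIT; vc=[2]
#7 0x63→b6/s0 L1-HIT; vc=[2]
#8 0x24→b2/s0 VC-HIT; vc=[6]
#9 0xe9→b14/s0 MISS; vc=[6,2]
#10 0xc1→b12/s0 MISS; vc=[6,2,14]
#11 0x68→b6/s0 VC-HIT; vc=[12,2,14]
#12 0xcc→b12/s0 VC-HIT; vc=[6,2,14]
#13 0x2b→b2/s0 VC-HIT; vc=[6,12,14]
#14 0xeb→b14/s0 VC-HIT; vc=[6,12,2]
#15 0xe9→b14/s0 L1-HIT; vc=[6,12,2]

VC = [6, 12, 2]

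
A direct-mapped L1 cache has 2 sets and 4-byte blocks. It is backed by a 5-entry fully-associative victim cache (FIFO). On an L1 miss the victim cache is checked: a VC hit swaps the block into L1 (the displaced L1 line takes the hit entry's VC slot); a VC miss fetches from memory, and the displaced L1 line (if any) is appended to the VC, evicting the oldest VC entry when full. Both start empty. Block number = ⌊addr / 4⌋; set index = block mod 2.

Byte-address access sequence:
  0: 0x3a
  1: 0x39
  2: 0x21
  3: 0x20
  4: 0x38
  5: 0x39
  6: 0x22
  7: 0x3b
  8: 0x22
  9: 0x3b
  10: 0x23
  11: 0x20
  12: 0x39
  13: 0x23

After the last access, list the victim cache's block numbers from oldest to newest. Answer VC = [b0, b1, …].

0: 0x3a (blk 14, set 0) → MISS  vc=[]
1: 0x39 (blk 14, set 0) → L1-HIT  vc=[]
2: 0x21 (blk 8, set 0) → MISS  vc=[14]
3: 0x20 (blk 8, set 0) → L1-HIT  vc=[14]
4: 0x38 (blk 14, set 0) → VC-HIT  vc=[8]
5: 0x39 (blk 14, set 0) → L1-HIT  vc=[8]
6: 0x22 (blk 8, set 0) → VC-HIT  vc=[14]
7: 0x3b (blk 14, set 0) → VC-HIT  vc=[8]
8: 0x22 (blk 8, set 0) → VC-HIT  vc=[14]
9: 0x3b (blk 14, set 0) → VC-HIT  vc=[8]
10: 0x23 (blk 8, set 0) → VC-HIT  vc=[14]
11: 0x20 (blk 8, set 0) → L1-HIT  vc=[14]
12: 0x39 (blk 14, set 0) → VC-HIT  vc=[8]
13: 0x23 (blk 8, set 0) → VC-HIT  vc=[14]

VC = [14]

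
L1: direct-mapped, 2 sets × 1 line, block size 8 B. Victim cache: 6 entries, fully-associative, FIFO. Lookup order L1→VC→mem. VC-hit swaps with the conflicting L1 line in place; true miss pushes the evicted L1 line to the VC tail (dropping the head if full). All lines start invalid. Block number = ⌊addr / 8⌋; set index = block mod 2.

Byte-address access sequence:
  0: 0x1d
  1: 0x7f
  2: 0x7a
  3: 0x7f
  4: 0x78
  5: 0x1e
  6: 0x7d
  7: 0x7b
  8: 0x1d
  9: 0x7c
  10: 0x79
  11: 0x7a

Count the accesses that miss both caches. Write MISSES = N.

  [0] addr=0x1d blk=3 s=1: MISS | VC []
  [1] addr=0x7f blk=15 s=1: MISS | VC [3]
  [2] addr=0x7a blk=15 s=1: L1-HIT | VC [3]
  [3] addr=0x7f blk=15 s=1: L1-HIT | VC [3]
  [4] addr=0x78 blk=15 s=1: L1-HIT | VC [3]
  [5] addr=0x1e blk=3 s=1: VC-HIT | VC [15]
  [6] addr=0x7d blk=15 s=1: VC-HIT | VC [3]
  [7] addr=0x7b blk=15 s=1: L1-HIT | VC [3]
  [8] addr=0x1d blk=3 s=1: VC-HIT | VC [15]
  [9] addr=0x7c blk=15 s=1: VC-HIT | VC [3]
  [10] addr=0x79 blk=15 s=1: L1-HIT | VC [3]
  [11] addr=0x7a blk=15 s=1: L1-HIT | VC [3]

MISSES = 2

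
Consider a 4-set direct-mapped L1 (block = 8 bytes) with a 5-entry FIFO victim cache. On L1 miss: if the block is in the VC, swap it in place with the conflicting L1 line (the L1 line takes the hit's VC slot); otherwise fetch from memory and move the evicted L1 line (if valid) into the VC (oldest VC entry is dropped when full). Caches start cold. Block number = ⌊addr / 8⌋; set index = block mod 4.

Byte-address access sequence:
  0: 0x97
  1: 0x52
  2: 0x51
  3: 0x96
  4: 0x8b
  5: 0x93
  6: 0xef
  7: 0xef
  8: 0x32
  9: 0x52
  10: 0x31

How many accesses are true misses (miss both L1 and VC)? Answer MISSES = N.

MISSES = 5

#0 0x97→b18/s2 MISS; vc=[]
#1 0x52→b10/s2 MISS; vc=[18]
#2 0x51→b10/s2 L1-HIT; vc=[18]
#3 0x96→b18/s2 VC-HIT; vc=[10]
#4 0x8b→b17/s1 MISS; vc=[10]
#5 0x93→b18/s2 L1-HIT; vc=[10]
#6 0xef→b29/s1 MISS; vc=[10,17]
#7 0xef→b29/s1 L1-HIT; vc=[10,17]
#8 0x32→b6/s2 MISS; vc=[10,17,18]
#9 0x52→b10/s2 VC-HIT; vc=[6,17,18]
#10 0x31→b6/s2 VC-HIT; vc=[10,17,18]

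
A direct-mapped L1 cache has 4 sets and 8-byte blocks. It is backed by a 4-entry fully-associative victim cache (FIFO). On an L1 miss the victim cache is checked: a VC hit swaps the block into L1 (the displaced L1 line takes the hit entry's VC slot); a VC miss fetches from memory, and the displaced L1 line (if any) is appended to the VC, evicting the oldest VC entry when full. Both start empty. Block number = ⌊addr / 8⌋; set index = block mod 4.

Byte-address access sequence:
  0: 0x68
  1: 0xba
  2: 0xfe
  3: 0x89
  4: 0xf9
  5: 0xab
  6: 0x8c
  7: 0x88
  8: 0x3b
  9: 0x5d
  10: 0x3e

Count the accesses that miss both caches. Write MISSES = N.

  [0] addr=0x68 blk=13 s=1: MISS | VC []
  [1] addr=0xba blk=23 s=3: MISS | VC []
  [2] addr=0xfe blk=31 s=3: MISS | VC [23]
  [3] addr=0x89 blk=17 s=1: MISS | VC [23, 13]
  [4] addr=0xf9 blk=31 s=3: L1-HIT | VC [23, 13]
  [5] addr=0xab blk=21 s=1: MISS | VC [23, 13, 17]
  [6] addr=0x8c blk=17 s=1: VC-HIT | VC [23, 13, 21]
  [7] addr=0x88 blk=17 s=1: L1-HIT | VC [23, 13, 21]
  [8] addr=0x3b blk=7 s=3: MISS | VC [23, 13, 21, 31]
  [9] addr=0x5d blk=11 s=3: MISS | VC [13, 21, 31, 7]
  [10] addr=0x3e blk=7 s=3: VC-HIT | VC [13, 21, 31, 11]

MISSES = 7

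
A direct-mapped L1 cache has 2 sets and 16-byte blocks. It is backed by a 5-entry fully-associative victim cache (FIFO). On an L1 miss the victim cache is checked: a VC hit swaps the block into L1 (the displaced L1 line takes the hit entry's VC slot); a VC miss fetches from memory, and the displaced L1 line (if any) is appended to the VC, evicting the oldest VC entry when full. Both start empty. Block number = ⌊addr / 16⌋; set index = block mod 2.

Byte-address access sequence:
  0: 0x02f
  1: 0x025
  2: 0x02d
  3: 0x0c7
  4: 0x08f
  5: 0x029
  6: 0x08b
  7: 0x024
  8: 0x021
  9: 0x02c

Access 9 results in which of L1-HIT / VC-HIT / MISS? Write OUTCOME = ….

  [0] addr=0x2f blk=2 s=0: MISS | VC []
  [1] addr=0x25 blk=2 s=0: L1-HIT | VC []
  [2] addr=0x2d blk=2 s=0: L1-HIT | VC []
  [3] addr=0xc7 blk=12 s=0: MISS | VC [2]
  [4] addr=0x8f blk=8 s=0: MISS | VC [2, 12]
  [5] addr=0x29 blk=2 s=0: VC-HIT | VC [8, 12]
  [6] addr=0x8b blk=8 s=0: VC-HIT | VC [2, 12]
  [7] addr=0x24 blk=2 s=0: VC-HIT | VC [8, 12]
  [8] addr=0x21 blk=2 s=0: L1-HIT | VC [8, 12]
  [9] addr=0x2c blk=2 s=0: L1-HIT | VC [8, 12]

OUTCOME = L1-HIT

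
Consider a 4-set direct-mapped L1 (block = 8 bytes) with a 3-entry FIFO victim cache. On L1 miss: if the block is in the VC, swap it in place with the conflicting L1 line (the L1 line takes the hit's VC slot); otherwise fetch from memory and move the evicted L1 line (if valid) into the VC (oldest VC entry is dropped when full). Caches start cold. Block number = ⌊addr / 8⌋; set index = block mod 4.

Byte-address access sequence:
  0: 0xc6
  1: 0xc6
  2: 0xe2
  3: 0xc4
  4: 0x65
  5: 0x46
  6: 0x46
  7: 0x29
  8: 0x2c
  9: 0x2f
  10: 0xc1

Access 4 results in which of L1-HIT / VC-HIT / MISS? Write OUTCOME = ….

OUTCOME = MISS

0: 0xc6 (blk 24, set 0) → MISS  vc=[]
1: 0xc6 (blk 24, set 0) → L1-HIT  vc=[]
2: 0xe2 (blk 28, set 0) → MISS  vc=[24]
3: 0xc4 (blk 24, set 0) → VC-HIT  vc=[28]
4: 0x65 (blk 12, set 0) → MISS  vc=[28, 24]
5: 0x46 (blk 8, set 0) → MISS  vc=[28, 24, 12]
6: 0x46 (blk 8, set 0) → L1-HIT  vc=[28, 24, 12]
7: 0x29 (blk 5, set 1) → MISS  vc=[28, 24, 12]
8: 0x2c (blk 5, set 1) → L1-HIT  vc=[28, 24, 12]
9: 0x2f (blk 5, set 1) → L1-HIT  vc=[28, 24, 12]
10: 0xc1 (blk 24, set 0) → VC-HIT  vc=[28, 8, 12]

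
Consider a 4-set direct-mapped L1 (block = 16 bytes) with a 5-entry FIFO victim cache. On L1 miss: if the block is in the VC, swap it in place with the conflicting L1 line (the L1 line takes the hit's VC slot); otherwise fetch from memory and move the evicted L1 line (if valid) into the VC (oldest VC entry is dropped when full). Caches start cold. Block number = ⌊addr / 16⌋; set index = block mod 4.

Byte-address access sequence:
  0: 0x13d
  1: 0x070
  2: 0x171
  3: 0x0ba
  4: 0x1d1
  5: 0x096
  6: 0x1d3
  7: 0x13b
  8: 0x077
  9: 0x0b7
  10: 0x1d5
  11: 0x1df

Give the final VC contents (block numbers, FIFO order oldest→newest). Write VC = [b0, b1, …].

0: 0x13d (blk 19, set 3) → MISS  vc=[]
1: 0x70 (blk 7, set 3) → MISS  vc=[19]
2: 0x171 (blk 23, set 3) → MISS  vc=[19, 7]
3: 0xba (blk 11, set 3) → MISS  vc=[19, 7, 23]
4: 0x1d1 (blk 29, set 1) → MISS  vc=[19, 7, 23]
5: 0x96 (blk 9, set 1) → MISS  vc=[19, 7, 23, 29]
6: 0x1d3 (blk 29, set 1) → VC-HIT  vc=[19, 7, 23, 9]
7: 0x13b (blk 19, set 3) → VC-HIT  vc=[11, 7, 23, 9]
8: 0x77 (blk 7, set 3) → VC-HIT  vc=[11, 19, 23, 9]
9: 0xb7 (blk 11, set 3) → VC-HIT  vc=[7, 19, 23, 9]
10: 0x1d5 (blk 29, set 1) → L1-HIT  vc=[7, 19, 23, 9]
11: 0x1df (blk 29, set 1) → L1-HIT  vc=[7, 19, 23, 9]

VC = [7, 19, 23, 9]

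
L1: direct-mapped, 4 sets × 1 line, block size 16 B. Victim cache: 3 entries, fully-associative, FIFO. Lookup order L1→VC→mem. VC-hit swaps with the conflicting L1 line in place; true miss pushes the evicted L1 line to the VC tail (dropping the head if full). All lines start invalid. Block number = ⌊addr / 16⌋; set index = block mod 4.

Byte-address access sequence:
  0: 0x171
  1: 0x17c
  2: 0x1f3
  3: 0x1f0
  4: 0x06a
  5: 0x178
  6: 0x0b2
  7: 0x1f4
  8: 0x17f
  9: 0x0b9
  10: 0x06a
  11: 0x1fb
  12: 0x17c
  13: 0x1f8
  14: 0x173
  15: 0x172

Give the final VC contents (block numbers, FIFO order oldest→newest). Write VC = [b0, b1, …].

  [0] addr=0x171 blk=23 s=3: MISS | VC []
  [1] addr=0x17c blk=23 s=3: L1-HIT | VC []
  [2] addr=0x1f3 blk=31 s=3: MISS | VC [23]
  [3] addr=0x1f0 blk=31 s=3: L1-HIT | VC [23]
  [4] addr=0x6a blk=6 s=2: MISS | VC [23]
  [5] addr=0x178 blk=23 s=3: VC-HIT | VC [31]
  [6] addr=0xb2 blk=11 s=3: MISS | VC [31, 23]
  [7] addr=0x1f4 blk=31 s=3: VC-HIT | VC [11, 23]
  [8] addr=0x17f blk=23 s=3: VC-HIT | VC [11, 31]
  [9] addr=0xb9 blk=11 s=3: VC-HIT | VC [23, 31]
  [10] addr=0x6a blk=6 s=2: L1-HIT | VC [23, 31]
  [11] addr=0x1fb blk=31 s=3: VC-HIT | VC [23, 11]
  [12] addr=0x17c blk=23 s=3: VC-HIT | VC [31, 11]
  [13] addr=0x1f8 blk=31 s=3: VC-HIT | VC [23, 11]
  [14] addr=0x173 blk=23 s=3: VC-HIT | VC [31, 11]
  [15] addr=0x172 blk=23 s=3: L1-HIT | VC [31, 11]

VC = [31, 11]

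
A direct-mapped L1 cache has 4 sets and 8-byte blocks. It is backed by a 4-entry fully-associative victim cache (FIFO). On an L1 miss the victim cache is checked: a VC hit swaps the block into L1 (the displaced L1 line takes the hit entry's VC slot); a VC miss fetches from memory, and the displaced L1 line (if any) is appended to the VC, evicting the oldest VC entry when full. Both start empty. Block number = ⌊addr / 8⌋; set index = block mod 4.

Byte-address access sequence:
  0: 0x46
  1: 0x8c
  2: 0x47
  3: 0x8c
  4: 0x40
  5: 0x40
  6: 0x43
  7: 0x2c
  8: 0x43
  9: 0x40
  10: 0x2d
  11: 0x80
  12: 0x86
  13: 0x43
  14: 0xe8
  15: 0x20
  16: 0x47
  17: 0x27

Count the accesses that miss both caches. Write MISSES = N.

MISSES = 6

  [0] addr=0x46 blk=8 s=0: MISS | VC []
  [1] addr=0x8c blk=17 s=1: MISS | VC []
  [2] addr=0x47 blk=8 s=0: L1-HIT | VC []
  [3] addr=0x8c blk=17 s=1: L1-HIT | VC []
  [4] addr=0x40 blk=8 s=0: L1-HIT | VC []
  [5] addr=0x40 blk=8 s=0: L1-HIT | VC []
  [6] addr=0x43 blk=8 s=0: L1-HIT | VC []
  [7] addr=0x2c blk=5 s=1: MISS | VC [17]
  [8] addr=0x43 blk=8 s=0: L1-HIT | VC [17]
  [9] addr=0x40 blk=8 s=0: L1-HIT | VC [17]
  [10] addr=0x2d blk=5 s=1: L1-HIT | VC [17]
  [11] addr=0x80 blk=16 s=0: MISS | VC [17, 8]
  [12] addr=0x86 blk=16 s=0: L1-HIT | VC [17, 8]
  [13] addr=0x43 blk=8 s=0: VC-HIT | VC [17, 16]
  [14] addr=0xe8 blk=29 s=1: MISS | VC [17, 16, 5]
  [15] addr=0x20 blk=4 s=0: MISS | VC [17, 16, 5, 8]
  [16] addr=0x47 blk=8 s=0: VC-HIT | VC [17, 16, 5, 4]
  [17] addr=0x27 blk=4 s=0: VC-HIT | VC [17, 16, 5, 8]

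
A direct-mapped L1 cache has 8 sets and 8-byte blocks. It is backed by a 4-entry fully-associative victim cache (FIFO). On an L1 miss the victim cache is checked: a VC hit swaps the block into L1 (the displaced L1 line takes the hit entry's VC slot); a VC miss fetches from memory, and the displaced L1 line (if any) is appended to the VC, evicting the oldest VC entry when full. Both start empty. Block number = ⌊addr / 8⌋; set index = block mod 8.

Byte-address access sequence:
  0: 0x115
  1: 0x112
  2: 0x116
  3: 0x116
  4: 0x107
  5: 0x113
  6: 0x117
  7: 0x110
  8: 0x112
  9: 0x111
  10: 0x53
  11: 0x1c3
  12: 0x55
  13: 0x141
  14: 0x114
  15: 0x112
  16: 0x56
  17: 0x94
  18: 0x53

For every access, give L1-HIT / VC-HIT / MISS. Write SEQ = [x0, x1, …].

SEQ = [MISS, L1-HIT, L1-HIT, L1-HIT, MISS, L1-HIT, L1-HIT, L1-HIT, L1-HIT, L1-HIT, MISS, MISS, L1-HIT, MISS, VC-HIT, L1-HIT, VC-HIT, MISS, VC-HIT]

#0 0x115→b34/s2 MISS; vc=[]
#1 0x112→b34/s2 L1-HIT; vc=[]
#2 0x116→b34/s2 L1-HIT; vc=[]
#3 0x116→b34/s2 L1-HIT; vc=[]
#4 0x107→b32/s0 MISS; vc=[]
#5 0x113→b34/s2 L1-HIT; vc=[]
#6 0x117→b34/s2 L1-HIT; vc=[]
#7 0x110→b34/s2 L1-HIT; vc=[]
#8 0x112→b34/s2 L1-HIT; vc=[]
#9 0x111→b34/s2 L1-HIT; vc=[]
#10 0x53→b10/s2 MISS; vc=[34]
#11 0x1c3→b56/s0 MISS; vc=[34,32]
#12 0x55→b10/s2 L1-HIT; vc=[34,32]
#13 0x141→b40/s0 MISS; vc=[34,32,56]
#14 0x114→b34/s2 VC-HIT; vc=[10,32,56]
#15 0x112→b34/s2 L1-HIT; vc=[10,32,56]
#16 0x56→b10/s2 VC-HIT; vc=[34,32,56]
#17 0x94→b18/s2 MISS; vc=[34,32,56,10]
#18 0x53→b10/s2 VC-HIT; vc=[34,32,56,18]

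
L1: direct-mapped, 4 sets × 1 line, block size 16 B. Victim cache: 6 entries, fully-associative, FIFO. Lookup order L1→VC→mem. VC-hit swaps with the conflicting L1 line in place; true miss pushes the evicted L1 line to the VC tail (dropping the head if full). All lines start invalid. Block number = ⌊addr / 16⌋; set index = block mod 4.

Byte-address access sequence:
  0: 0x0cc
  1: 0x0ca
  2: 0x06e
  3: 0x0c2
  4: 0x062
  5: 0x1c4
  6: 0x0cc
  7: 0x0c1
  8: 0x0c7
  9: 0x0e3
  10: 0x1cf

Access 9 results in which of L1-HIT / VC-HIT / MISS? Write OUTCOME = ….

OUTCOME = MISS

  [0] addr=0xcc blk=12 s=0: MISS | VC []
  [1] addr=0xca blk=12 s=0: L1-HIT | VC []
  [2] addr=0x6e blk=6 s=2: MISS | VC []
  [3] addr=0xc2 blk=12 s=0: L1-HIT | VC []
  [4] addr=0x62 blk=6 s=2: L1-HIT | VC []
  [5] addr=0x1c4 blk=28 s=0: MISS | VC [12]
  [6] addr=0xcc blk=12 s=0: VC-HIT | VC [28]
  [7] addr=0xc1 blk=12 s=0: L1-HIT | VC [28]
  [8] addr=0xc7 blk=12 s=0: L1-HIT | VC [28]
  [9] addr=0xe3 blk=14 s=2: MISS | VC [28, 6]
  [10] addr=0x1cf blk=28 s=0: VC-HIT | VC [12, 6]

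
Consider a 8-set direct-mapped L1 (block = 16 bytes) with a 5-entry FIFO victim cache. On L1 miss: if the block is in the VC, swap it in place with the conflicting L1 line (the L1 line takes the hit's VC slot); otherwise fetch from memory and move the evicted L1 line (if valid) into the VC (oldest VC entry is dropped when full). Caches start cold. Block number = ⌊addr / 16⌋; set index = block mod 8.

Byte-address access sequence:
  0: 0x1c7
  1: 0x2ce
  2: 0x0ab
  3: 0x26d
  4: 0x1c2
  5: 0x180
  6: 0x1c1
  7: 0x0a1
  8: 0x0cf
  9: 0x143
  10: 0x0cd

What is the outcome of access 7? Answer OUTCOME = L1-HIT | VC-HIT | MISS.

0: 0x1c7 (blk 28, set 4) → MISS  vc=[]
1: 0x2ce (blk 44, set 4) → MISS  vc=[28]
2: 0xab (blk 10, set 2) → MISS  vc=[28]
3: 0x26d (blk 38, set 6) → MISS  vc=[28]
4: 0x1c2 (blk 28, set 4) → VC-HIT  vc=[44]
5: 0x180 (blk 24, set 0) → MISS  vc=[44]
6: 0x1c1 (blk 28, set 4) → L1-HIT  vc=[44]
7: 0xa1 (blk 10, set 2) → L1-HIT  vc=[44]
8: 0xcf (blk 12, set 4) → MISS  vc=[44, 28]
9: 0x143 (blk 20, set 4) → MISS  vc=[44, 28, 12]
10: 0xcd (blk 12, set 4) → VC-HIT  vc=[44, 28, 20]

OUTCOME = L1-HIT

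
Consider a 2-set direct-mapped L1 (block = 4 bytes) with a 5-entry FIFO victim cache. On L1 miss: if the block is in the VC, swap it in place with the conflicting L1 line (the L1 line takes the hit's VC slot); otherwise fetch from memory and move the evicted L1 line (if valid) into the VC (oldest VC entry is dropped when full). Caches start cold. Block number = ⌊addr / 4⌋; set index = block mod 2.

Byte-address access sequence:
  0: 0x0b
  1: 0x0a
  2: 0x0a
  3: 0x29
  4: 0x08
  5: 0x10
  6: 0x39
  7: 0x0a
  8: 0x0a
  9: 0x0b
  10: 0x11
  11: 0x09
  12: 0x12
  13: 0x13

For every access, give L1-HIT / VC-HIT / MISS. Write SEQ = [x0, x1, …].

#0 0xb→b2/s0 MISS; vc=[]
#1 0xa→b2/s0 L1-HIT; vc=[]
#2 0xa→b2/s0 L1-HIT; vc=[]
#3 0x29→b10/s0 MISS; vc=[2]
#4 0x8→b2/s0 VC-HIT; vc=[10]
#5 0x10→b4/s0 MISS; vc=[10,2]
#6 0x39→b14/s0 MISS; vc=[10,2,4]
#7 0xa→b2/s0 VC-HIT; vc=[10,14,4]
#8 0xa→b2/s0 L1-HIT; vc=[10,14,4]
#9 0xb→b2/s0 L1-HIT; vc=[10,14,4]
#10 0x11→b4/s0 VC-HIT; vc=[10,14,2]
#11 0x9→b2/s0 VC-HIT; vc=[10,14,4]
#12 0x12→b4/s0 VC-HIT; vc=[10,14,2]
#13 0x13→b4/s0 L1-HIT; vc=[10,14,2]

SEQ = [MISS, L1-HIT, L1-HIT, MISS, VC-HIT, MISS, MISS, VC-HIT, L1-HIT, L1-HIT, VC-HIT, VC-HIT, VC-HIT, L1-HIT]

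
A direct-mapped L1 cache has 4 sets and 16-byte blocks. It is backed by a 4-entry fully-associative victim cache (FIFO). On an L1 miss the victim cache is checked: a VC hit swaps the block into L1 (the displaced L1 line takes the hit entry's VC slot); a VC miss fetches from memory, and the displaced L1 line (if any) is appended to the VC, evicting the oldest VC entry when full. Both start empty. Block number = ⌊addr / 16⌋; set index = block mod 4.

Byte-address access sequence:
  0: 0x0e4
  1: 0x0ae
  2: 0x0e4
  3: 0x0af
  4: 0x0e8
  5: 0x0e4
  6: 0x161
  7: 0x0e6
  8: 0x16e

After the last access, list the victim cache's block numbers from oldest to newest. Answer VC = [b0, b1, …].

#0 0xe4→b14/s2 MISS; vc=[]
#1 0xae→b10/s2 MISS; vc=[14]
#2 0xe4→b14/s2 VC-HIT; vc=[10]
#3 0xaf→b10/s2 VC-HIT; vc=[14]
#4 0xe8→b14/s2 VC-HIT; vc=[10]
#5 0xe4→b14/s2 L1-HIT; vc=[10]
#6 0x161→b22/s2 MISS; vc=[10,14]
#7 0xe6→b14/s2 VC-HIT; vc=[10,22]
#8 0x16e→b22/s2 VC-HIT; vc=[10,14]

VC = [10, 14]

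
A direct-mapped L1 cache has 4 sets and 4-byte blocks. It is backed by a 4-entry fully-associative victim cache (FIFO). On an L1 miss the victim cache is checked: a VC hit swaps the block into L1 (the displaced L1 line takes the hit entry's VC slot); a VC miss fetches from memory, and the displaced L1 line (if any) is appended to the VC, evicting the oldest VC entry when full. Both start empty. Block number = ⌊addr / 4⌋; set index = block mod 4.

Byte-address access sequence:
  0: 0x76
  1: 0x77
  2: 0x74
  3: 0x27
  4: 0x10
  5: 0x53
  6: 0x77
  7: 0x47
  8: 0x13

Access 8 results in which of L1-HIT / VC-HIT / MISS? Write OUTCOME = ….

  [0] addr=0x76 blk=29 s=1: MISS | VC []
  [1] addr=0x77 blk=29 s=1: L1-HIT | VC []
  [2] addr=0x74 blk=29 s=1: L1-HIT | VC []
  [3] addr=0x27 blk=9 s=1: MISS | VC [29]
  [4] addr=0x10 blk=4 s=0: MISS | VC [29]
  [5] addr=0x53 blk=20 s=0: MISS | VC [29, 4]
  [6] addr=0x77 blk=29 s=1: VC-HIT | VC [9, 4]
  [7] addr=0x47 blk=17 s=1: MISS | VC [9, 4, 29]
  [8] addr=0x13 blk=4 s=0: VC-HIT | VC [9, 20, 29]

OUTCOME = VC-HIT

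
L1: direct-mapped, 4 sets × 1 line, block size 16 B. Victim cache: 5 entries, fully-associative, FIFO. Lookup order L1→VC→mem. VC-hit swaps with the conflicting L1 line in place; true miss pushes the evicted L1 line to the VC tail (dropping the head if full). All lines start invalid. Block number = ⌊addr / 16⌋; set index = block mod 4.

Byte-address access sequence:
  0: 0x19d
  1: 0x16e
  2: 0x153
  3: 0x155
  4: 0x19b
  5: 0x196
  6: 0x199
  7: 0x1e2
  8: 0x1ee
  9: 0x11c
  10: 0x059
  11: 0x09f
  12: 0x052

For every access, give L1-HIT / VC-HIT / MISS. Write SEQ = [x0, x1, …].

SEQ = [MISS, MISS, MISS, L1-HIT, VC-HIT, L1-HIT, L1-HIT, MISS, L1-HIT, MISS, MISS, MISS, VC-HIT]

0: 0x19d (blk 25, set 1) → MISS  vc=[]
1: 0x16e (blk 22, set 2) → MISS  vc=[]
2: 0x153 (blk 21, set 1) → MISS  vc=[25]
3: 0x155 (blk 21, set 1) → L1-HIT  vc=[25]
4: 0x19b (blk 25, set 1) → VC-HIT  vc=[21]
5: 0x196 (blk 25, set 1) → L1-HIT  vc=[21]
6: 0x199 (blk 25, set 1) → L1-HIT  vc=[21]
7: 0x1e2 (blk 30, set 2) → MISS  vc=[21, 22]
8: 0x1ee (blk 30, set 2) → L1-HIT  vc=[21, 22]
9: 0x11c (blk 17, set 1) → MISS  vc=[21, 22, 25]
10: 0x59 (blk 5, set 1) → MISS  vc=[21, 22, 25, 17]
11: 0x9f (blk 9, set 1) → MISS  vc=[21, 22, 25, 17, 5]
12: 0x52 (blk 5, set 1) → VC-HIT  vc=[21, 22, 25, 17, 9]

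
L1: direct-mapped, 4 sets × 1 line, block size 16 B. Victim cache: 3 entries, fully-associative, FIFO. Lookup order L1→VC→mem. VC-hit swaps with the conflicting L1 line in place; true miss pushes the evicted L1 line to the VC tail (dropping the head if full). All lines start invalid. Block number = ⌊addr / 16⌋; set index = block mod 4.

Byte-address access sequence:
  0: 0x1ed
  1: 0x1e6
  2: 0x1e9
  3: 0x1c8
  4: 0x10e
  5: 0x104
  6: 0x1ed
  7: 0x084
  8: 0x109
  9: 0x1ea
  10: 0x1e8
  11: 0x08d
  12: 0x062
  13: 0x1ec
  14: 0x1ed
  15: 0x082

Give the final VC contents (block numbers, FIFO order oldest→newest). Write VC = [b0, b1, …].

VC = [28, 16, 6]

0: 0x1ed (blk 30, set 2) → MISS  vc=[]
1: 0x1e6 (blk 30, set 2) → L1-HIT  vc=[]
2: 0x1e9 (blk 30, set 2) → L1-HIT  vc=[]
3: 0x1c8 (blk 28, set 0) → MISS  vc=[]
4: 0x10e (blk 16, set 0) → MISS  vc=[28]
5: 0x104 (blk 16, set 0) → L1-HIT  vc=[28]
6: 0x1ed (blk 30, set 2) → L1-HIT  vc=[28]
7: 0x84 (blk 8, set 0) → MISS  vc=[28, 16]
8: 0x109 (blk 16, set 0) → VC-HIT  vc=[28, 8]
9: 0x1ea (blk 30, set 2) → L1-HIT  vc=[28, 8]
10: 0x1e8 (blk 30, set 2) → L1-HIT  vc=[28, 8]
11: 0x8d (blk 8, set 0) → VC-HIT  vc=[28, 16]
12: 0x62 (blk 6, set 2) → MISS  vc=[28, 16, 30]
13: 0x1ec (blk 30, set 2) → VC-HIT  vc=[28, 16, 6]
14: 0x1ed (blk 30, set 2) → L1-HIT  vc=[28, 16, 6]
15: 0x82 (blk 8, set 0) → L1-HIT  vc=[28, 16, 6]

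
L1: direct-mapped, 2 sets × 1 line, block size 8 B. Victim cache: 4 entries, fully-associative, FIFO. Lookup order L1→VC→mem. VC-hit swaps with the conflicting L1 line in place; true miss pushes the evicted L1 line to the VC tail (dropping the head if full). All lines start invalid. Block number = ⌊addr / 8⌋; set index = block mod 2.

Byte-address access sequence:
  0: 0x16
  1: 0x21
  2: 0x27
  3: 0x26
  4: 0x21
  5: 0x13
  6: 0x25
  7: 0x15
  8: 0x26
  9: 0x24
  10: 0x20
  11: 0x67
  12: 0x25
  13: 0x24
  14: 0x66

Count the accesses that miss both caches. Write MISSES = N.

#0 0x16→b2/s0 MISS; vc=[]
#1 0x21→b4/s0 MISS; vc=[2]
#2 0x27→b4/s0 L1-HIT; vc=[2]
#3 0x26→b4/s0 L1-HIT; vc=[2]
#4 0x21→b4/s0 L1-HIT; vc=[2]
#5 0x13→b2/s0 VC-HIT; vc=[4]
#6 0x25→b4/s0 VC-HIT; vc=[2]
#7 0x15→b2/s0 VC-HIT; vc=[4]
#8 0x26→b4/s0 VC-HIT; vc=[2]
#9 0x24→b4/s0 L1-HIT; vc=[2]
#10 0x20→b4/s0 L1-HIT; vc=[2]
#11 0x67→b12/s0 MISS; vc=[2,4]
#12 0x25→b4/s0 VC-HIT; vc=[2,12]
#13 0x24→b4/s0 L1-HIT; vc=[2,12]
#14 0x66→b12/s0 VC-HIT; vc=[2,4]

MISSES = 3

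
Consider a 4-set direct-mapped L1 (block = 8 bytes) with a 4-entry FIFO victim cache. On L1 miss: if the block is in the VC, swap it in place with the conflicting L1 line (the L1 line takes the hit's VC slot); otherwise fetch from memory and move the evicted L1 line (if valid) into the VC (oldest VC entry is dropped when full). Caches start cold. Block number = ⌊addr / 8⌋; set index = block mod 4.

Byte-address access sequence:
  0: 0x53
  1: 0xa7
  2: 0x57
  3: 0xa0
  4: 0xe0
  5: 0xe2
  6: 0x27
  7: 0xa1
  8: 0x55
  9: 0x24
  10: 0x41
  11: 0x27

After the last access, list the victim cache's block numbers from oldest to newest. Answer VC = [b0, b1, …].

  [0] addr=0x53 blk=10 s=2: MISS | VC []
  [1] addr=0xa7 blk=20 s=0: MISS | VC []
  [2] addr=0x57 blk=10 s=2: L1-HIT | VC []
  [3] addr=0xa0 blk=20 s=0: L1-HIT | VC []
  [4] addr=0xe0 blk=28 s=0: MISS | VC [20]
  [5] addr=0xe2 blk=28 s=0: L1-HIT | VC [20]
  [6] addr=0x27 blk=4 s=0: MISS | VC [20, 28]
  [7] addr=0xa1 blk=20 s=0: VC-HIT | VC [4, 28]
  [8] addr=0x55 blk=10 s=2: L1-HIT | VC [4, 28]
  [9] addr=0x24 blk=4 s=0: VC-HIT | VC [20, 28]
  [10] addr=0x41 blk=8 s=0: MISS | VC [20, 28, 4]
  [11] addr=0x27 blk=4 s=0: VC-HIT | VC [20, 28, 8]

VC = [20, 28, 8]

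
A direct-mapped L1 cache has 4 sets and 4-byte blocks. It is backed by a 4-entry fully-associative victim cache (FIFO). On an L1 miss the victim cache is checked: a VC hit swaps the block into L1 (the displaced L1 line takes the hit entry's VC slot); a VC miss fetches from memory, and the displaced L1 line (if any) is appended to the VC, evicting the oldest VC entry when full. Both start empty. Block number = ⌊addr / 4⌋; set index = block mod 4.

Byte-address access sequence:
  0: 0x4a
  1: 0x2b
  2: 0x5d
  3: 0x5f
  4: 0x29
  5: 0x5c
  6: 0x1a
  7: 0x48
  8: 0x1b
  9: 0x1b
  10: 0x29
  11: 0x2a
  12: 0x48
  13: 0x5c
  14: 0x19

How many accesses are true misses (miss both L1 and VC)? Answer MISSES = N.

MISSES = 4

0: 0x4a (blk 18, set 2) → MISS  vc=[]
1: 0x2b (blk 10, set 2) → MISS  vc=[18]
2: 0x5d (blk 23, set 3) → MISS  vc=[18]
3: 0x5f (blk 23, set 3) → L1-HIT  vc=[18]
4: 0x29 (blk 10, set 2) → L1-HIT  vc=[18]
5: 0x5c (blk 23, set 3) → L1-HIT  vc=[18]
6: 0x1a (blk 6, set 2) → MISS  vc=[18, 10]
7: 0x48 (blk 18, set 2) → VC-HIT  vc=[6, 10]
8: 0x1b (blk 6, set 2) → VC-HIT  vc=[18, 10]
9: 0x1b (blk 6, set 2) → L1-HIT  vc=[18, 10]
10: 0x29 (blk 10, set 2) → VC-HIT  vc=[18, 6]
11: 0x2a (blk 10, set 2) → L1-HIT  vc=[18, 6]
12: 0x48 (blk 18, set 2) → VC-HIT  vc=[10, 6]
13: 0x5c (blk 23, set 3) → L1-HIT  vc=[10, 6]
14: 0x19 (blk 6, set 2) → VC-HIT  vc=[10, 18]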